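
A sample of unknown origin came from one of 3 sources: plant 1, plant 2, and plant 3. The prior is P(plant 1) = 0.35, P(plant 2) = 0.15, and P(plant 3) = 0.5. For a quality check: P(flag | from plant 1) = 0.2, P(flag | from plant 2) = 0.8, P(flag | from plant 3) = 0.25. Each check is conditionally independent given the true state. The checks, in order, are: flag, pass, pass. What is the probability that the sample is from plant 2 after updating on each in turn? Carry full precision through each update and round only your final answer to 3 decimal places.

0.040

Apply Bayes' rule sequentially, carrying P(plant 2) forward.
After 'flag': normaliser = 0.2·0.3500 + 0.8·0.1500 + 0.25·0.5000; P(plant 1) ≈ 0.2222, P(plant 2) ≈ 0.3810, P(plant 3) ≈ 0.3968
After 'pass': normaliser = 0.8·0.2222 + 0.2·0.3810 + 0.75·0.3968; P(plant 1) ≈ 0.3223, P(plant 2) ≈ 0.1381, P(plant 3) ≈ 0.5396
After 'pass': normaliser = 0.8·0.3223 + 0.2·0.1381 + 0.75·0.5396; P(plant 1) ≈ 0.3736, P(plant 2) ≈ 0.0400, P(plant 3) ≈ 0.5864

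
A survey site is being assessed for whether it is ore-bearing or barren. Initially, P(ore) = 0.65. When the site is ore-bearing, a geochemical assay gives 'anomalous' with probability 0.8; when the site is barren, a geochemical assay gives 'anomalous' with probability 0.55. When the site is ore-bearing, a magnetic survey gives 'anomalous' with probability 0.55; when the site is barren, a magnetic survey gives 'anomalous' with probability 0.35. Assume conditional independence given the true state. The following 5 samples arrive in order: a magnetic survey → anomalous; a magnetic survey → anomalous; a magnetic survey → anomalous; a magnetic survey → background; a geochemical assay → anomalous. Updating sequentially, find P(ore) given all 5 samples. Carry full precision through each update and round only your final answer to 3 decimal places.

0.879

After a magnetic survey='anomalous': P(ore) = 0.55·0.6500 / (0.55·0.6500 + 0.35·0.3500) ≈ 0.7448
After a magnetic survey='anomalous': P(ore) = 0.55·0.7448 / (0.55·0.7448 + 0.35·0.2552) ≈ 0.8210
After a magnetic survey='anomalous': P(ore) = 0.55·0.8210 / (0.55·0.8210 + 0.35·0.1790) ≈ 0.8781
After a magnetic survey='background': P(ore) = 0.45·0.8781 / (0.45·0.8781 + 0.65·0.1219) ≈ 0.8330
After a geochemical assay='anomalous': P(ore) = 0.8·0.8330 / (0.8·0.8330 + 0.55·0.1670) ≈ 0.8789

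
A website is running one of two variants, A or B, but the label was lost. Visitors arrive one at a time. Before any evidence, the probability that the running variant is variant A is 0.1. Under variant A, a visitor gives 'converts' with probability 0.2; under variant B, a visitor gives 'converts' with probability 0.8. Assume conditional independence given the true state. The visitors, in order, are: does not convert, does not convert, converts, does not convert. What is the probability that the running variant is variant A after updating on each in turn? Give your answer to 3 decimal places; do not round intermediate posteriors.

After 'does not convert': P(A) = 0.8·0.1000 / (0.8·0.1000 + 0.2·0.9000) ≈ 0.3077
After 'does not convert': P(A) = 0.8·0.3077 / (0.8·0.3077 + 0.2·0.6923) ≈ 0.6400
After 'converts': P(A) = 0.2·0.6400 / (0.2·0.6400 + 0.8·0.3600) ≈ 0.3077
After 'does not convert': P(A) = 0.8·0.3077 / (0.8·0.3077 + 0.2·0.6923) ≈ 0.6400

0.640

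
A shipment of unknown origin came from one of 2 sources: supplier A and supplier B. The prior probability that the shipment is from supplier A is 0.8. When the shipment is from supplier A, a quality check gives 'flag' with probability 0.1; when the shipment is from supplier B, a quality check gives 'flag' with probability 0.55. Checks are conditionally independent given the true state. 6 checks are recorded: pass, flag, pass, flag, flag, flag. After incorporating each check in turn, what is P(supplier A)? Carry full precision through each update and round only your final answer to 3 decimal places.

After 'pass': P(supplier A) = 0.9·0.8000 / (0.9·0.8000 + 0.45·0.2000) ≈ 0.8889
After 'flag': P(supplier A) = 0.1·0.8889 / (0.1·0.8889 + 0.55·0.1111) ≈ 0.5926
After 'pass': P(supplier A) = 0.9·0.5926 / (0.9·0.5926 + 0.45·0.4074) ≈ 0.7442
After 'flag': P(supplier A) = 0.1·0.7442 / (0.1·0.7442 + 0.55·0.2558) ≈ 0.3459
After 'flag': P(supplier A) = 0.1·0.3459 / (0.1·0.3459 + 0.55·0.6541) ≈ 0.0877
After 'flag': P(supplier A) = 0.1·0.0877 / (0.1·0.0877 + 0.55·0.9123) ≈ 0.0172

0.017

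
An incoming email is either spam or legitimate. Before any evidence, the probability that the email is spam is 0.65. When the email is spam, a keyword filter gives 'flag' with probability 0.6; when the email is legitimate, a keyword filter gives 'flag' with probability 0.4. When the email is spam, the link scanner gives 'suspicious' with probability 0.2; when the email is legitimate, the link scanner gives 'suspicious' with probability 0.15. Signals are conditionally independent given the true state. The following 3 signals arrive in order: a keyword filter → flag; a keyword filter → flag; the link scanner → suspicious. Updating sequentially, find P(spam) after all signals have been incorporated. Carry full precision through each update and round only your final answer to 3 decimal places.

0.848

After a keyword filter='flag': P(spam) = 0.6·0.6500 / (0.6·0.6500 + 0.4·0.3500) ≈ 0.7358
After a keyword filter='flag': P(spam) = 0.6·0.7358 / (0.6·0.7358 + 0.4·0.2642) ≈ 0.8069
After the link scanner='suspicious': P(spam) = 0.2·0.8069 / (0.2·0.8069 + 0.15·0.1931) ≈ 0.8478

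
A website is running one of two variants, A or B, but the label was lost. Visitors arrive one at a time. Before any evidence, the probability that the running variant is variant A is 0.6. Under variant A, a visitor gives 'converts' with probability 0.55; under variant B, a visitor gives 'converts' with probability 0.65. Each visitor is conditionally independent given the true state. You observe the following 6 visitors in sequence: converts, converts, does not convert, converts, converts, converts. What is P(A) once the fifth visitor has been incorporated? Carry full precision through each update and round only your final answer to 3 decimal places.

Each posterior becomes the prior for the next update.
After 'converts': P(A) = 0.55·0.6000 / (0.55·0.6000 + 0.65·0.4000) ≈ 0.5593
After 'converts': P(A) = 0.55·0.5593 / (0.55·0.5593 + 0.65·0.4407) ≈ 0.5178
After 'does not convert': P(A) = 0.45·0.5178 / (0.45·0.5178 + 0.35·0.4822) ≈ 0.5800
After 'converts': P(A) = 0.55·0.5800 / (0.55·0.5800 + 0.65·0.4200) ≈ 0.5388
After 'converts': P(A) = 0.55·0.5388 / (0.55·0.5388 + 0.65·0.4612) ≈ 0.4971

0.497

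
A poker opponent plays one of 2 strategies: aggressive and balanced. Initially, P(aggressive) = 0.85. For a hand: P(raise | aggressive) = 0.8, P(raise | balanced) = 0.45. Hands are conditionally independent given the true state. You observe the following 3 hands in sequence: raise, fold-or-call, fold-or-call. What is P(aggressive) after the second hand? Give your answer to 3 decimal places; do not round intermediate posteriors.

0.786

After 'raise': P(aggressive) = 0.8·0.8500 / (0.8·0.8500 + 0.45·0.1500) ≈ 0.9097
After 'fold-or-call': P(aggressive) = 0.2·0.9097 / (0.2·0.9097 + 0.55·0.0903) ≈ 0.7856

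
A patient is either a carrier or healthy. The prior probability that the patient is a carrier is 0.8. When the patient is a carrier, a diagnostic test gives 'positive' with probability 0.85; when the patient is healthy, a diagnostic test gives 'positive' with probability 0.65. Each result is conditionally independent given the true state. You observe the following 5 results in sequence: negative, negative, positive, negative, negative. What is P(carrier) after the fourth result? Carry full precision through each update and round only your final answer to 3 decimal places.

After 'negative': P(carrier) = 0.15·0.8000 / (0.15·0.8000 + 0.35·0.2000) ≈ 0.6316
After 'negative': P(carrier) = 0.15·0.6316 / (0.15·0.6316 + 0.35·0.3684) ≈ 0.4235
After 'positive': P(carrier) = 0.85·0.4235 / (0.85·0.4235 + 0.65·0.5765) ≈ 0.4900
After 'negative': P(carrier) = 0.15·0.4900 / (0.15·0.4900 + 0.35·0.5100) ≈ 0.2917

0.292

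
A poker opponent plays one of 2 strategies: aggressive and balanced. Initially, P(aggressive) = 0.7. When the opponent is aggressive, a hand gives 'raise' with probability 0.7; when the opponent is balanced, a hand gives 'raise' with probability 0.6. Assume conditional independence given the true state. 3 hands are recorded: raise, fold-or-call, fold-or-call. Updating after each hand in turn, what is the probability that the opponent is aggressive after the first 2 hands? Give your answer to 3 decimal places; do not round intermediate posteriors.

0.671

After 'raise': P(aggressive) = 0.7·0.7000 / (0.7·0.7000 + 0.6·0.3000) ≈ 0.7313
After 'fold-or-call': P(aggressive) = 0.3·0.7313 / (0.3·0.7313 + 0.4·0.2687) ≈ 0.6712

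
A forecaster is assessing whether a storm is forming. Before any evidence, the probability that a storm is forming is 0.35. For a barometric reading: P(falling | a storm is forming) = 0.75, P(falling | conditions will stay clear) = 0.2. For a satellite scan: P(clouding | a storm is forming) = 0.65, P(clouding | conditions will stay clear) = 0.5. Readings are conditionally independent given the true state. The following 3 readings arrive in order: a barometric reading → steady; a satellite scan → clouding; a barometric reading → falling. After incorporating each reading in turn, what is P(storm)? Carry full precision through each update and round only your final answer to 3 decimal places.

0.451

After a barometric reading='steady': P(storm) = 0.25·0.3500 / (0.25·0.3500 + 0.8·0.6500) ≈ 0.1440
After a satellite scan='clouding': P(storm) = 0.65·0.1440 / (0.65·0.1440 + 0.5·0.8560) ≈ 0.1795
After a barometric reading='falling': P(storm) = 0.75·0.1795 / (0.75·0.1795 + 0.2·0.8205) ≈ 0.4506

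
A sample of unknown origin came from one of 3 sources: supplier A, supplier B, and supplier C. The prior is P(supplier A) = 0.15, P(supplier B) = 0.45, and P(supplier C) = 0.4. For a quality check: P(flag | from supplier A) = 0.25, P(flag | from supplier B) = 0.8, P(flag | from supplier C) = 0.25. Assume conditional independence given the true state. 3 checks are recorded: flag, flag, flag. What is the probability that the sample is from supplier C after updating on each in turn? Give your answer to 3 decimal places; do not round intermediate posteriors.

Each posterior becomes the prior for the next update.
After 'flag': normaliser = 0.25·0.1500 + 0.8·0.4500 + 0.25·0.4000; P(supplier A) ≈ 0.0754, P(supplier B) ≈ 0.7236, P(supplier C) ≈ 0.2010
After 'flag': normaliser = 0.25·0.0754 + 0.8·0.7236 + 0.25·0.2010; P(supplier A) ≈ 0.0291, P(supplier B) ≈ 0.8934, P(supplier C) ≈ 0.0775
After 'flag': normaliser = 0.25·0.0291 + 0.8·0.8934 + 0.25·0.0775; P(supplier A) ≈ 0.0098, P(supplier B) ≈ 0.9640, P(supplier C) ≈ 0.0262

0.026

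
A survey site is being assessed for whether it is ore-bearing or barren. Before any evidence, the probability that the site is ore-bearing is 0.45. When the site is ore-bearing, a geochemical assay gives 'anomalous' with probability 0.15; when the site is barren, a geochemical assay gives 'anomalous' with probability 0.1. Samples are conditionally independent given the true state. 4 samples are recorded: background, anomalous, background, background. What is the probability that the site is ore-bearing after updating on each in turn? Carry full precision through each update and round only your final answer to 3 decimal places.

0.508

After 'background': P(ore) = 0.85·0.4500 / (0.85·0.4500 + 0.9·0.5500) ≈ 0.4359
After 'anomalous': P(ore) = 0.15·0.4359 / (0.15·0.4359 + 0.1·0.5641) ≈ 0.5368
After 'background': P(ore) = 0.85·0.5368 / (0.85·0.5368 + 0.9·0.4632) ≈ 0.5226
After 'background': P(ore) = 0.85·0.5226 / (0.85·0.5226 + 0.9·0.4774) ≈ 0.5083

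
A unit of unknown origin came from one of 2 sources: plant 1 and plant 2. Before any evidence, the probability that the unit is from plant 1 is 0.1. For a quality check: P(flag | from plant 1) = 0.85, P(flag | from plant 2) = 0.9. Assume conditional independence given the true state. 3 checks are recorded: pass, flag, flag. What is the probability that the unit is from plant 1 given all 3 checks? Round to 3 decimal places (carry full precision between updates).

0.129

After 'pass': P(plant 1) = 0.15·0.1000 / (0.15·0.1000 + 0.1·0.9000) ≈ 0.1429
After 'flag': P(plant 1) = 0.85·0.1429 / (0.85·0.1429 + 0.9·0.8571) ≈ 0.1360
After 'flag': P(plant 1) = 0.85·0.1360 / (0.85·0.1360 + 0.9·0.8640) ≈ 0.1294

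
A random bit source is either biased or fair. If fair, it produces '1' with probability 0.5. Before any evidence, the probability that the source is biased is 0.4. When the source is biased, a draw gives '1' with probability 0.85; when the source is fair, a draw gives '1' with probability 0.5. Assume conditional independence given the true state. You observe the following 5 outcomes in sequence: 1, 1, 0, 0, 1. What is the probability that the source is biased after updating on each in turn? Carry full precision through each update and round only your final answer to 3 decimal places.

0.228

Each posterior becomes the prior for the next update.
After '1': P(biased) = 0.85·0.4000 / (0.85·0.4000 + 0.5·0.6000) ≈ 0.5312
After '1': P(biased) = 0.85·0.5312 / (0.85·0.5312 + 0.5·0.4688) ≈ 0.6583
After '0': P(biased) = 0.15·0.6583 / (0.15·0.6583 + 0.5·0.3417) ≈ 0.3663
After '0': P(biased) = 0.15·0.3663 / (0.15·0.3663 + 0.5·0.6337) ≈ 0.1478
After '1': P(biased) = 0.85·0.1478 / (0.85·0.1478 + 0.5·0.8522) ≈ 0.2277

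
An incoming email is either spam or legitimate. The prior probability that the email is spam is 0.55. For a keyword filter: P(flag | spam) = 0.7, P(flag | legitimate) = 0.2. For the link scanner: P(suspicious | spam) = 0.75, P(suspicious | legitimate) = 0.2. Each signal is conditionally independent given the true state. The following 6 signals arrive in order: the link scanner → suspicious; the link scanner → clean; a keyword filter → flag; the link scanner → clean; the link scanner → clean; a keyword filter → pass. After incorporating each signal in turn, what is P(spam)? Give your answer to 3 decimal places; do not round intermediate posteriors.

0.155

Apply Bayes' rule sequentially, carrying P(spam) forward.
After the link scanner='suspicious': P(spam) = 0.75·0.5500 / (0.75·0.5500 + 0.2·0.4500) ≈ 0.8209
After the link scanner='clean': P(spam) = 0.25·0.8209 / (0.25·0.8209 + 0.8·0.1791) ≈ 0.5889
After a keyword filter='flag': P(spam) = 0.7·0.5889 / (0.7·0.5889 + 0.2·0.4111) ≈ 0.8337
After the link scanner='clean': P(spam) = 0.25·0.8337 / (0.25·0.8337 + 0.8·0.1663) ≈ 0.6104
After the link scanner='clean': P(spam) = 0.25·0.6104 / (0.25·0.6104 + 0.8·0.3896) ≈ 0.3287
After a keyword filter='pass': P(spam) = 0.3·0.3287 / (0.3·0.3287 + 0.8·0.6713) ≈ 0.1551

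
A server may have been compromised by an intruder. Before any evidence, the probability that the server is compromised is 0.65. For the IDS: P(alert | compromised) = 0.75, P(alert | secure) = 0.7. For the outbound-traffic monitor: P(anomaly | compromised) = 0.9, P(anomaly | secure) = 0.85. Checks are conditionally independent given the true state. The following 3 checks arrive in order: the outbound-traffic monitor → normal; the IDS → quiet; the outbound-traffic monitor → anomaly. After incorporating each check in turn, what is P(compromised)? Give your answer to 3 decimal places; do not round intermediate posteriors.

After the outbound-traffic monitor='normal': P(compromised) = 0.1·0.6500 / (0.1·0.6500 + 0.15·0.3500) ≈ 0.5532
After the IDS='quiet': P(compromised) = 0.25·0.5532 / (0.25·0.5532 + 0.3·0.4468) ≈ 0.5078
After the outbound-traffic monitor='anomaly': P(compromised) = 0.9·0.5078 / (0.9·0.5078 + 0.85·0.4922) ≈ 0.5221

0.522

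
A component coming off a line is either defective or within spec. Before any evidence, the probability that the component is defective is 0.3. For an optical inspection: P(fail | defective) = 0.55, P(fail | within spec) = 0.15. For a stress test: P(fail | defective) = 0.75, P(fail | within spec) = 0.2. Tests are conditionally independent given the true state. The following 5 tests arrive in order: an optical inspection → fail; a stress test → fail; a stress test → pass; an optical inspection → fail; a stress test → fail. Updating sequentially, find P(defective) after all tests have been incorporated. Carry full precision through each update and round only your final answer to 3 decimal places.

After an optical inspection='fail': P(defective) = 0.55·0.3000 / (0.55·0.3000 + 0.15·0.7000) ≈ 0.6111
After a stress test='fail': P(defective) = 0.75·0.6111 / (0.75·0.6111 + 0.2·0.3889) ≈ 0.8549
After a stress test='pass': P(defective) = 0.25·0.8549 / (0.25·0.8549 + 0.8·0.1451) ≈ 0.6481
After an optical inspection='fail': P(defective) = 0.55·0.6481 / (0.55·0.6481 + 0.15·0.3519) ≈ 0.8710
After a stress test='fail': P(defective) = 0.75·0.8710 / (0.75·0.8710 + 0.2·0.1290) ≈ 0.9620

0.962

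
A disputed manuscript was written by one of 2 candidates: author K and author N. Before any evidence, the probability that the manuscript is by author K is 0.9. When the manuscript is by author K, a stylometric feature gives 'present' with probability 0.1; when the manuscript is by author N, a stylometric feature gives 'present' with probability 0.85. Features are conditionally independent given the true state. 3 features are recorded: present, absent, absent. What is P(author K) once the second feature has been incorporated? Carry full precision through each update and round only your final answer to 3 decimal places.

After 'present': P(author K) = 0.1·0.9000 / (0.1·0.9000 + 0.85·0.1000) ≈ 0.5143
After 'absent': P(author K) = 0.9·0.5143 / (0.9·0.5143 + 0.15·0.4857) ≈ 0.8640

0.864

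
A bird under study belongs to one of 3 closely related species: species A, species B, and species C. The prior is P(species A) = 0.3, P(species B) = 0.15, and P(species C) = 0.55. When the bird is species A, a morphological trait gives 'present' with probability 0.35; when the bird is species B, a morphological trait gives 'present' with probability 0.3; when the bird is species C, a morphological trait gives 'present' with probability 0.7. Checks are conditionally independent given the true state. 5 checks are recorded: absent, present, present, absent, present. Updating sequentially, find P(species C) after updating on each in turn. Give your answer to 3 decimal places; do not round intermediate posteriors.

Each posterior becomes the prior for the next update.
After 'absent': normaliser = 0.65·0.3000 + 0.7·0.1500 + 0.3·0.5500; P(species A) ≈ 0.4194, P(species B) ≈ 0.2258, P(species C) ≈ 0.3548
After 'present': normaliser = 0.35·0.4194 + 0.3·0.2258 + 0.7·0.3548; P(species A) ≈ 0.3171, P(species B) ≈ 0.1463, P(species C) ≈ 0.5366
After 'present': normaliser = 0.35·0.3171 + 0.3·0.1463 + 0.7·0.5366; P(species A) ≈ 0.2092, P(species B) ≈ 0.0828, P(species C) ≈ 0.7080
After 'absent': normaliser = 0.65·0.2092 + 0.7·0.0828 + 0.3·0.7080; P(species A) ≈ 0.3347, P(species B) ≈ 0.1426, P(species C) ≈ 0.5228
After 'present': normaliser = 0.35·0.3347 + 0.3·0.1426 + 0.7·0.5228; P(species A) ≈ 0.2227, P(species B) ≈ 0.0813, P(species C) ≈ 0.6959

0.696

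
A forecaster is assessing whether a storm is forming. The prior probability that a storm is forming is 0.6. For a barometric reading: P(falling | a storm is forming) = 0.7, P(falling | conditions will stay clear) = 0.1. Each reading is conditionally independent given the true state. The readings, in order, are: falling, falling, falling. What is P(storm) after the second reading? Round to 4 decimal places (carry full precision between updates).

After 'falling': P(storm) = 0.7·0.6000 / (0.7·0.6000 + 0.1·0.4000) ≈ 0.9130
After 'falling': P(storm) = 0.7·0.9130 / (0.7·0.9130 + 0.1·0.0870) ≈ 0.9866

0.9866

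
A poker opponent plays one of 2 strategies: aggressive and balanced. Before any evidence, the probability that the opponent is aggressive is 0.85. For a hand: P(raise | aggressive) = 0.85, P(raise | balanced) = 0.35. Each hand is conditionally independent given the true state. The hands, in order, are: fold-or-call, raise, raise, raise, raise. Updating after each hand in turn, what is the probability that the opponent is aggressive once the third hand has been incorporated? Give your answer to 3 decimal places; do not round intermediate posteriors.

0.885

After 'fold-or-call': P(aggressive) = 0.15·0.8500 / (0.15·0.8500 + 0.65·0.1500) ≈ 0.5667
After 'raise': P(aggressive) = 0.85·0.5667 / (0.85·0.5667 + 0.35·0.4333) ≈ 0.7605
After 'raise': P(aggressive) = 0.85·0.7605 / (0.85·0.7605 + 0.35·0.2395) ≈ 0.8852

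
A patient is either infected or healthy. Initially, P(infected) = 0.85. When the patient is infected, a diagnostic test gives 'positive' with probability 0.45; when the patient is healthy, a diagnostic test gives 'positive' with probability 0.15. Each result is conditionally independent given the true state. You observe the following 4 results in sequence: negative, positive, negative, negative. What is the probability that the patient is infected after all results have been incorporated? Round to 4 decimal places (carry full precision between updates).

0.8216

After 'negative': P(infected) = 0.55·0.8500 / (0.55·0.8500 + 0.85·0.1500) ≈ 0.7857
After 'positive': P(infected) = 0.45·0.7857 / (0.45·0.7857 + 0.15·0.2143) ≈ 0.9167
After 'negative': P(infected) = 0.55·0.9167 / (0.55·0.9167 + 0.85·0.0833) ≈ 0.8768
After 'negative': P(infected) = 0.55·0.8768 / (0.55·0.8768 + 0.85·0.1232) ≈ 0.8216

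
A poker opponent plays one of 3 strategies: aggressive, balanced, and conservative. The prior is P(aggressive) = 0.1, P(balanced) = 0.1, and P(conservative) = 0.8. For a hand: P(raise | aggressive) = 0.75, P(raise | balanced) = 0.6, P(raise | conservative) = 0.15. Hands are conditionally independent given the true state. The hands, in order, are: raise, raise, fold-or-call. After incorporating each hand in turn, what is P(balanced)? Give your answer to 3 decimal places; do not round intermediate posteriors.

0.329

After 'raise': normaliser = 0.75·0.1000 + 0.6·0.1000 + 0.15·0.8000; P(aggressive) ≈ 0.2941, P(balanced) ≈ 0.2353, P(conservative) ≈ 0.4706
After 'raise': normaliser = 0.75·0.2941 + 0.6·0.2353 + 0.15·0.4706; P(aggressive) ≈ 0.5102, P(balanced) ≈ 0.3265, P(conservative) ≈ 0.1633
After 'fold-or-call': normaliser = 0.25·0.5102 + 0.4·0.3265 + 0.85·0.1633; P(aggressive) ≈ 0.3213, P(balanced) ≈ 0.3290, P(conservative) ≈ 0.3496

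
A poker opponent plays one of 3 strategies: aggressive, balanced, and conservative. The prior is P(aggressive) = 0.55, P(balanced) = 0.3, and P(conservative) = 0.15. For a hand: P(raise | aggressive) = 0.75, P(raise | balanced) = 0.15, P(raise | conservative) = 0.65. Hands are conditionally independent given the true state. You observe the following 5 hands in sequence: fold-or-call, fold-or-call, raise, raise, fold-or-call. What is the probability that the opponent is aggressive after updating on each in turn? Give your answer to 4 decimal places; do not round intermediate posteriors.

0.4133

After 'fold-or-call': normaliser = 0.25·0.5500 + 0.85·0.3000 + 0.35·0.1500; P(aggressive) ≈ 0.3090, P(balanced) ≈ 0.5730, P(conservative) ≈ 0.1180
After 'fold-or-call': normaliser = 0.25·0.3090 + 0.85·0.5730 + 0.35·0.1180; P(aggressive) ≈ 0.1276, P(balanced) ≈ 0.8043, P(conservative) ≈ 0.0682
After 'raise': normaliser = 0.75·0.1276 + 0.15·0.8043 + 0.65·0.0682; P(aggressive) ≈ 0.3671, P(balanced) ≈ 0.4629, P(conservative) ≈ 0.1700
After 'raise': normaliser = 0.75·0.3671 + 0.15·0.4629 + 0.65·0.1700; P(aggressive) ≈ 0.6047, P(balanced) ≈ 0.1525, P(conservative) ≈ 0.2428
After 'fold-or-call': normaliser = 0.25·0.6047 + 0.85·0.1525 + 0.35·0.2428; P(aggressive) ≈ 0.4133, P(balanced) ≈ 0.3544, P(conservative) ≈ 0.2323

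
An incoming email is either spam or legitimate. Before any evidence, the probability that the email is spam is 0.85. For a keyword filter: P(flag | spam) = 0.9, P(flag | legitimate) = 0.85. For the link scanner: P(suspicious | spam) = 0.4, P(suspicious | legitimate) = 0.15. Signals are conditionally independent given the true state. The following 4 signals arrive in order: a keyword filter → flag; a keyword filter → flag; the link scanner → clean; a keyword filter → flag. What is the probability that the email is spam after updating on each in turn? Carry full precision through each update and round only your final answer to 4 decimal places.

0.8260

Apply Bayes' rule sequentially, carrying P(spam) forward.
After a keyword filter='flag': P(spam) = 0.9·0.8500 / (0.9·0.8500 + 0.85·0.1500) ≈ 0.8571
After a keyword filter='flag': P(spam) = 0.9·0.8571 / (0.9·0.8571 + 0.85·0.1429) ≈ 0.8640
After the link scanner='clean': P(spam) = 0.6·0.8640 / (0.6·0.8640 + 0.85·0.1360) ≈ 0.8177
After a keyword filter='flag': P(spam) = 0.9·0.8177 / (0.9·0.8177 + 0.85·0.1823) ≈ 0.8260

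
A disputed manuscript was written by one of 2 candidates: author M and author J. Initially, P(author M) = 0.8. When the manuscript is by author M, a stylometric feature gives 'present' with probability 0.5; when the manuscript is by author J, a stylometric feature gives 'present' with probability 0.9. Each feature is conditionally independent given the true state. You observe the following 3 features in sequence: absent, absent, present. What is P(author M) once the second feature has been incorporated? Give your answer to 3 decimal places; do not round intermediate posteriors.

0.990

After 'absent': P(author M) = 0.5·0.8000 / (0.5·0.8000 + 0.1·0.2000) ≈ 0.9524
After 'absent': P(author M) = 0.5·0.9524 / (0.5·0.9524 + 0.1·0.0476) ≈ 0.9901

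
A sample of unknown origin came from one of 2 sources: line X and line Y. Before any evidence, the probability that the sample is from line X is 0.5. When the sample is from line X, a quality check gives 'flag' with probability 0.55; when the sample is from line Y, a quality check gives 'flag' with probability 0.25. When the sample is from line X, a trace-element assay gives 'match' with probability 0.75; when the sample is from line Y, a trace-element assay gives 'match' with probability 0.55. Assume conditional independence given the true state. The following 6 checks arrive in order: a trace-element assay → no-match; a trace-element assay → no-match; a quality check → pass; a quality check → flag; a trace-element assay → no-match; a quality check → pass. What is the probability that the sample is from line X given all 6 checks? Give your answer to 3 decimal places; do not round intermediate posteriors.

0.120

After a trace-element assay='no-match': P(line X) = 0.25·0.5000 / (0.25·0.5000 + 0.45·0.5000) ≈ 0.3571
After a trace-element assay='no-match': P(line X) = 0.25·0.3571 / (0.25·0.3571 + 0.45·0.6429) ≈ 0.2358
After a quality check='pass': P(line X) = 0.45·0.2358 / (0.45·0.2358 + 0.75·0.7642) ≈ 0.1562
After a quality check='flag': P(line X) = 0.55·0.1562 / (0.55·0.1562 + 0.25·0.8438) ≈ 0.2895
After a trace-element assay='no-match': P(line X) = 0.25·0.2895 / (0.25·0.2895 + 0.45·0.7105) ≈ 0.1846
After a quality check='pass': P(line X) = 0.45·0.1846 / (0.45·0.1846 + 0.75·0.8154) ≈ 0.1196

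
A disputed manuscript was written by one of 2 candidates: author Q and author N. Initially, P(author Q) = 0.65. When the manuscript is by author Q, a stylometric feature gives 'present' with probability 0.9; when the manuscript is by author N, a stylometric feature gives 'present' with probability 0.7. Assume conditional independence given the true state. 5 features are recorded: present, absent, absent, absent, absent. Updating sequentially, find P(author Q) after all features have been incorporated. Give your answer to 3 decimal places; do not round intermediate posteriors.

0.029

After 'present': P(author Q) = 0.9·0.6500 / (0.9·0.6500 + 0.7·0.3500) ≈ 0.7048
After 'absent': P(author Q) = 0.1·0.7048 / (0.1·0.7048 + 0.3·0.2952) ≈ 0.4432
After 'absent': P(author Q) = 0.1·0.4432 / (0.1·0.4432 + 0.3·0.5568) ≈ 0.2097
After 'absent': P(author Q) = 0.1·0.2097 / (0.1·0.2097 + 0.3·0.7903) ≈ 0.0813
After 'absent': P(author Q) = 0.1·0.0813 / (0.1·0.0813 + 0.3·0.9187) ≈ 0.0286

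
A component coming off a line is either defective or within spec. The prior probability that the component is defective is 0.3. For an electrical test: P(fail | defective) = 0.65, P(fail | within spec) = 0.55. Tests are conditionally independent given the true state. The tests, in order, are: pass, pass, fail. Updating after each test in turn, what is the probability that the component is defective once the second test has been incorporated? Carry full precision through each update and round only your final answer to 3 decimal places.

After 'pass': P(defective) = 0.35·0.3000 / (0.35·0.3000 + 0.45·0.7000) ≈ 0.2500
After 'pass': P(defective) = 0.35·0.2500 / (0.35·0.2500 + 0.45·0.7500) ≈ 0.2059

0.206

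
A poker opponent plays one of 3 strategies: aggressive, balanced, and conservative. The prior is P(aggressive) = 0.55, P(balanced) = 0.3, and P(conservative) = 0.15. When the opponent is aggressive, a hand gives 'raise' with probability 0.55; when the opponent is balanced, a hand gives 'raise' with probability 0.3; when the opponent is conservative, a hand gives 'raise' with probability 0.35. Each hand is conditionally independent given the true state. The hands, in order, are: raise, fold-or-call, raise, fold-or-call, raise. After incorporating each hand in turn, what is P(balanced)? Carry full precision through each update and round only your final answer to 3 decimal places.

0.157

After 'raise': normaliser = 0.55·0.5500 + 0.3·0.3000 + 0.35·0.1500; P(aggressive) ≈ 0.6798, P(balanced) ≈ 0.2022, P(conservative) ≈ 0.1180
After 'fold-or-call': normaliser = 0.45·0.6798 + 0.7·0.2022 + 0.65·0.1180; P(aggressive) ≈ 0.5836, P(balanced) ≈ 0.2701, P(conservative) ≈ 0.1463
After 'raise': normaliser = 0.55·0.5836 + 0.3·0.2701 + 0.35·0.1463; P(aggressive) ≈ 0.7082, P(balanced) ≈ 0.1788, P(conservative) ≈ 0.1130
After 'fold-or-call': normaliser = 0.45·0.7082 + 0.7·0.1788 + 0.65·0.1130; P(aggressive) ≈ 0.6161, P(balanced) ≈ 0.2419, P(conservative) ≈ 0.1420
After 'raise': normaliser = 0.55·0.6161 + 0.3·0.2419 + 0.35·0.1420; P(aggressive) ≈ 0.7348, P(balanced) ≈ 0.1574, P(conservative) ≈ 0.1078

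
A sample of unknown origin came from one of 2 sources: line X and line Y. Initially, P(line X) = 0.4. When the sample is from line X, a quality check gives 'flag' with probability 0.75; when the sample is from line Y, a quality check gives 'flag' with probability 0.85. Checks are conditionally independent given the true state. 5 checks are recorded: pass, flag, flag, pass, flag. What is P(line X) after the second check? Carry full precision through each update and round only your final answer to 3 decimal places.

After 'pass': P(line X) = 0.25·0.4000 / (0.25·0.4000 + 0.15·0.6000) ≈ 0.5263
After 'flag': P(line X) = 0.75·0.5263 / (0.75·0.5263 + 0.85·0.4737) ≈ 0.4950

0.495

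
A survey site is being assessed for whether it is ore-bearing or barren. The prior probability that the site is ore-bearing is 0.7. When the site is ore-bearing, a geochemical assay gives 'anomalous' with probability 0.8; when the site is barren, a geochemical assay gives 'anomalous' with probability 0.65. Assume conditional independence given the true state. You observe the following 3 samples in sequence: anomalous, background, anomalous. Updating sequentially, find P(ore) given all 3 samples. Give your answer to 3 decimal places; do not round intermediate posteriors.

Each posterior becomes the prior for the next update.
After 'anomalous': P(ore) = 0.8·0.7000 / (0.8·0.7000 + 0.65·0.3000) ≈ 0.7417
After 'background': P(ore) = 0.2·0.7417 / (0.2·0.7417 + 0.35·0.2583) ≈ 0.6214
After 'anomalous': P(ore) = 0.8·0.6214 / (0.8·0.6214 + 0.65·0.3786) ≈ 0.6688

0.669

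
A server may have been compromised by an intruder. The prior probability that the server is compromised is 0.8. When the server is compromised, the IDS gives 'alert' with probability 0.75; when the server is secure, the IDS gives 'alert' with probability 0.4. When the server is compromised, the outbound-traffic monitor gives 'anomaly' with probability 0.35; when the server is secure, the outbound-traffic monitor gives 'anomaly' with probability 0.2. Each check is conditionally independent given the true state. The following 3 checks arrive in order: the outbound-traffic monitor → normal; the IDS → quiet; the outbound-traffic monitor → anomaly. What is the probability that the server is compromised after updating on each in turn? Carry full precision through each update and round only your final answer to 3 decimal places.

0.703

After the outbound-traffic monitor='normal': P(compromised) = 0.65·0.8000 / (0.65·0.8000 + 0.8·0.2000) ≈ 0.7647
After the IDS='quiet': P(compromised) = 0.25·0.7647 / (0.25·0.7647 + 0.6·0.2353) ≈ 0.5752
After the outbound-traffic monitor='anomaly': P(compromised) = 0.35·0.5752 / (0.35·0.5752 + 0.2·0.4248) ≈ 0.7032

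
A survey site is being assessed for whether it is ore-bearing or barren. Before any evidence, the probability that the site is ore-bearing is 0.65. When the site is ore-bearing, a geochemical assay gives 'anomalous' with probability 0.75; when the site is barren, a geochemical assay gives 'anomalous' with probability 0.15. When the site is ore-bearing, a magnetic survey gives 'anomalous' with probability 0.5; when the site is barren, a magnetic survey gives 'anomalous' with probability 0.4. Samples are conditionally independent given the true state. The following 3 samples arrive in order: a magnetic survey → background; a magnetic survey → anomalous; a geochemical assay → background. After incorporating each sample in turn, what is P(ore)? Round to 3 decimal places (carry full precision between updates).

0.363

Each posterior becomes the prior for the next update.
After a magnetic survey='background': P(ore) = 0.5·0.6500 / (0.5·0.6500 + 0.6·0.3500) ≈ 0.6075
After a magnetic survey='anomalous': P(ore) = 0.5·0.6075 / (0.5·0.6075 + 0.4·0.3925) ≈ 0.6592
After a geochemical assay='background': P(ore) = 0.25·0.6592 / (0.25·0.6592 + 0.85·0.3408) ≈ 0.3626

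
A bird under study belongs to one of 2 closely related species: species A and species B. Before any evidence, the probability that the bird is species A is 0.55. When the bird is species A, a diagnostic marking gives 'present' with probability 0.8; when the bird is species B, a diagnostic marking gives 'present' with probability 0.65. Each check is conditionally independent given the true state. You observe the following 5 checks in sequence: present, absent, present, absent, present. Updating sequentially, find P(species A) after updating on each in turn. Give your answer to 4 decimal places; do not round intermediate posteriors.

0.4266

After 'present': P(species A) = 0.8·0.5500 / (0.8·0.5500 + 0.65·0.4500) ≈ 0.6007
After 'absent': P(species A) = 0.2·0.6007 / (0.2·0.6007 + 0.35·0.3993) ≈ 0.4622
After 'present': P(species A) = 0.8·0.4622 / (0.8·0.4622 + 0.65·0.5378) ≈ 0.5141
After 'absent': P(species A) = 0.2·0.5141 / (0.2·0.5141 + 0.35·0.4859) ≈ 0.3768
After 'present': P(species A) = 0.8·0.3768 / (0.8·0.3768 + 0.65·0.6232) ≈ 0.4266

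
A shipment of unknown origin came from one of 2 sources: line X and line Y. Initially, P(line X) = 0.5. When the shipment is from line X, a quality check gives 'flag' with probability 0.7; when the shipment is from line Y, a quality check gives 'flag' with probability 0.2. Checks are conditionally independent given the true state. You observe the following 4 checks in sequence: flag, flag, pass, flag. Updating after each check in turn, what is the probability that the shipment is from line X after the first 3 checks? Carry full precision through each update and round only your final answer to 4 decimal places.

After 'flag': P(line X) = 0.7·0.5000 / (0.7·0.5000 + 0.2·0.5000) ≈ 0.7778
After 'flag': P(line X) = 0.7·0.7778 / (0.7·0.7778 + 0.2·0.2222) ≈ 0.9245
After 'pass': P(line X) = 0.3·0.9245 / (0.3·0.9245 + 0.8·0.0755) ≈ 0.8212

0.8212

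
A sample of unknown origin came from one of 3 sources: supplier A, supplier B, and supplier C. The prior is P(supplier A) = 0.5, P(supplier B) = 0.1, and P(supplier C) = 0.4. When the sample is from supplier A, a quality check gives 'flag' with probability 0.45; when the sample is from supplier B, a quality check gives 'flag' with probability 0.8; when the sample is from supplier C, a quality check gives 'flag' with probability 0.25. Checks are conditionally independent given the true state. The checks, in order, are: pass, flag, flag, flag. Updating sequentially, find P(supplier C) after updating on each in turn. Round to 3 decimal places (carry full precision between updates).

0.117

After 'pass': normaliser = 0.55·0.5000 + 0.2·0.1000 + 0.75·0.4000; P(supplier A) ≈ 0.4622, P(supplier B) ≈ 0.0336, P(supplier C) ≈ 0.5042
After 'flag': normaliser = 0.45·0.4622 + 0.8·0.0336 + 0.25·0.5042; P(supplier A) ≈ 0.5763, P(supplier B) ≈ 0.0745, P(supplier C) ≈ 0.3492
After 'flag': normaliser = 0.45·0.5763 + 0.8·0.0745 + 0.25·0.3492; P(supplier A) ≈ 0.6383, P(supplier B) ≈ 0.1467, P(supplier C) ≈ 0.2149
After 'flag': normaliser = 0.45·0.6383 + 0.8·0.1467 + 0.25·0.2149; P(supplier A) ≈ 0.6267, P(supplier B) ≈ 0.2561, P(supplier C) ≈ 0.1172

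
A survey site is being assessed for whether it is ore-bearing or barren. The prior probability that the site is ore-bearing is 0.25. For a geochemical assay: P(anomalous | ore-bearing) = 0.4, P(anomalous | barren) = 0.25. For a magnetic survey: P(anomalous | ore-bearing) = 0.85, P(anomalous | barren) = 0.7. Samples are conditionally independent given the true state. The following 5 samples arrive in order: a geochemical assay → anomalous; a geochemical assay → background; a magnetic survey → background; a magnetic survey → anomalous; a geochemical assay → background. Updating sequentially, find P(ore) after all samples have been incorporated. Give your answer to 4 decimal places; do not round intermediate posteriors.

After a geochemical assay='anomalous': P(ore) = 0.4·0.2500 / (0.4·0.2500 + 0.25·0.7500) ≈ 0.3478
After a geochemical assay='background': P(ore) = 0.6·0.3478 / (0.6·0.3478 + 0.75·0.6522) ≈ 0.2991
After a magnetic survey='background': P(ore) = 0.15·0.2991 / (0.15·0.2991 + 0.3·0.7009) ≈ 0.1758
After a magnetic survey='anomalous': P(ore) = 0.85·0.1758 / (0.85·0.1758 + 0.7·0.8242) ≈ 0.2057
After a geochemical assay='background': P(ore) = 0.6·0.2057 / (0.6·0.2057 + 0.75·0.7943) ≈ 0.1717

0.1717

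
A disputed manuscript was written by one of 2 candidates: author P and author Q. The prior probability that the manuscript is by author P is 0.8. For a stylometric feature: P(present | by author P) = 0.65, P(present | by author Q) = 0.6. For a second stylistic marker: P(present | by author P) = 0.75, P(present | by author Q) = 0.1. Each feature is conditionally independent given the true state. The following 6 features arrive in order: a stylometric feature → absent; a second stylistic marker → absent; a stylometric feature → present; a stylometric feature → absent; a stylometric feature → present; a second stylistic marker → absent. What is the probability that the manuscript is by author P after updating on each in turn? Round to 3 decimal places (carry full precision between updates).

After a stylometric feature='absent': P(author P) = 0.35·0.8000 / (0.35·0.8000 + 0.4·0.2000) ≈ 0.7778
After a second stylistic marker='absent': P(author P) = 0.25·0.7778 / (0.25·0.7778 + 0.9·0.2222) ≈ 0.4930
After a stylometric feature='present': P(author P) = 0.65·0.4930 / (0.65·0.4930 + 0.6·0.5070) ≈ 0.5130
After a stylometric feature='absent': P(author P) = 0.35·0.5130 / (0.35·0.5130 + 0.4·0.4870) ≈ 0.4796
After a stylometric feature='present': P(author P) = 0.65·0.4796 / (0.65·0.4796 + 0.6·0.5204) ≈ 0.4996
After a second stylistic marker='absent': P(author P) = 0.25·0.4996 / (0.25·0.4996 + 0.9·0.5004) ≈ 0.2171

0.217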